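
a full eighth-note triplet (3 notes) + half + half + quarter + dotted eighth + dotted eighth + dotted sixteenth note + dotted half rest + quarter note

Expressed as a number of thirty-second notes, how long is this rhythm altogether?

Working in thirty-second notes: a full eighth-note triplet (3 notes) (three triplet eighths span one quarter) = 8; half = 16; half = 16; quarter = 8; dotted eighth = 6; dotted eighth = 6; dotted sixteenth note = 3; dotted half rest = 24; quarter note = 8.
Sum: 8 + 16 + 16 + 8 + 6 + 6 + 3 + 24 + 8 = 95 thirty-second notes.

95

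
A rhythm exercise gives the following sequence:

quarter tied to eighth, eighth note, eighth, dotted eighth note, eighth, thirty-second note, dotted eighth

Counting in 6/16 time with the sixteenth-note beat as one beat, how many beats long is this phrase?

One sixteenth-note beat = 2 thirty-second notes.
Convert each value to thirty-second notes: quarter tied to eighth (quarter + eighth) = 12; eighth note = 4; eighth = 4; dotted eighth note = 6; eighth = 4; thirty-second note = 1; dotted eighth = 6.
Sum: 12 + 4 + 4 + 6 + 4 + 1 + 6 = 37.
37 ÷ 2 = 18.5 beats.

18.5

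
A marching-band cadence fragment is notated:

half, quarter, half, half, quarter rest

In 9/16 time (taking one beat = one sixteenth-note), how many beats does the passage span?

One sixteenth-note beat = 2 thirty-second notes.
Working in thirty-second notes: half = 16; quarter = 8; half = 16; half = 16; quarter rest = 8.
Total: 16 + 8 + 16 + 16 + 8 = 64.
64 ÷ 2 = 32 beats.

32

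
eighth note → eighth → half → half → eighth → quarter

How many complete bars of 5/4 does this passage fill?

1

One bar of 5/4 = 10 eighth notes.
In eighth notes: eighth note = 1; eighth = 1; half = 4; half = 4; eighth = 1; quarter = 2.
Sum: 1 + 1 + 4 + 4 + 1 + 2 = 13.
13 ÷ 10 = 1 complete bar with 3 left over.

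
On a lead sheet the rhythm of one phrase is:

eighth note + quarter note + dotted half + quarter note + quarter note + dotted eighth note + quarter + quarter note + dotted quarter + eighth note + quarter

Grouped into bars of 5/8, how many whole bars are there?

4

One bar of 5/8 = 10 sixteenth notes.
Working in sixteenth notes: eighth note = 2; quarter note = 4; dotted half = 12; quarter note = 4; quarter note = 4; dotted eighth note = 3; quarter = 4; quarter note = 4; dotted quarter = 6; eighth note = 2; quarter = 4.
Adding: 2 + 4 + 12 + 4 + 4 + 3 + 4 + 4 + 6 + 2 + 4 = 49.
49 ÷ 10 = 4 complete bars with 9 left over.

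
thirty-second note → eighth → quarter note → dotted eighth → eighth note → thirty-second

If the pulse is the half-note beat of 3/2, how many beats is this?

One half-note beat = 16 thirty-second notes.
Each duration in thirty-second notes: thirty-second note = 1; eighth = 4; quarter note = 8; dotted eighth = 6; eighth note = 4; thirty-second = 1.
Adding: 1 + 4 + 8 + 6 + 4 + 1 = 24.
24 ÷ 16 = 1.5 beats.

1.5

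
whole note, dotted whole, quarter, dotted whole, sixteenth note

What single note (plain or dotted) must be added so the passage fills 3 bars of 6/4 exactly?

dotted eighth note

3 bars of 6/4 = 72 sixteenth notes.
In sixteenth notes: whole note = 16; dotted whole = 24; quarter = 4; dotted whole = 24; sixteenth note = 1.
Altogether 16 + 24 + 4 + 24 + 1 = 69.
Remaining: 72 − 69 = 3 sixteenth notes, which is a dotted eighth note.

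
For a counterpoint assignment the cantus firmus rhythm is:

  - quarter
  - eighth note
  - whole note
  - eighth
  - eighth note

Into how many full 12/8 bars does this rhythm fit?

One bar of 12/8 = 12 eighth notes.
Express everything in eighth notes: quarter = 2; eighth note = 1; whole note = 8; eighth = 1; eighth note = 1.
Total: 2 + 1 + 8 + 1 + 1 = 13.
13 ÷ 12 = 1 complete bar with 1 left over.

1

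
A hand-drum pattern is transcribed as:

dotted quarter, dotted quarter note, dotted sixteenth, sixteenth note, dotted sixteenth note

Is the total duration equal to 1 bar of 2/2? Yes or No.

Yes

One bar of 2/2 = 32 thirty-second notes.
Working in thirty-second notes: dotted quarter = 12; dotted quarter note = 12; dotted sixteenth = 3; sixteenth note = 2; dotted sixteenth note = 3.
Sum: 12 + 12 + 3 + 2 + 3 = 32.
32 equals 32, so the answer is Yes.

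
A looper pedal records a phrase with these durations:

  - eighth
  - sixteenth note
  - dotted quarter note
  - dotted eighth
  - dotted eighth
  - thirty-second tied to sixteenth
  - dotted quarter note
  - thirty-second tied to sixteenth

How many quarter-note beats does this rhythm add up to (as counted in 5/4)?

6

One quarter-note beat = 8 thirty-second notes.
Convert each value to thirty-second notes: eighth = 4; sixteenth note = 2; dotted quarter note = 12; dotted eighth = 6; dotted eighth = 6; thirty-second tied to sixteenth (thirty-second + sixteenth) = 3; dotted quarter note = 12; thirty-second tied to sixteenth (thirty-second + sixteenth) = 3.
Sum: 4 + 2 + 12 + 6 + 6 + 3 + 12 + 3 = 48.
48 ÷ 8 = 6 beats.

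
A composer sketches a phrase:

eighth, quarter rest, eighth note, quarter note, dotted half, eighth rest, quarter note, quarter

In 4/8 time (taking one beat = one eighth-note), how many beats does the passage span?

17

One eighth-note beat = 2 sixteenth notes.
Express everything in sixteenth notes: eighth = 2; quarter rest = 4; eighth note = 2; quarter note = 4; dotted half = 12; eighth rest = 2; quarter note = 4; quarter = 4.
Sum: 2 + 4 + 2 + 4 + 12 + 2 + 4 + 4 = 34.
34 ÷ 2 = 17 beats.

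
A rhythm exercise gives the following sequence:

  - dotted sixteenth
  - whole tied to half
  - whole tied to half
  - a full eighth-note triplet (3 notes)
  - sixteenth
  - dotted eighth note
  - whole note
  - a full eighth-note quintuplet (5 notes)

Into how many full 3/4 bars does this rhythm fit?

One bar of 3/4 = 24 thirty-second notes.
Express everything in thirty-second notes: dotted sixteenth = 3; whole tied to half (whole + half) = 48; whole tied to half (whole + half) = 48; a full eighth-note triplet (3 notes) (three triplet eighths span one quarter) = 8; sixteenth = 2; dotted eighth note = 6; whole note = 32; a full eighth-note quintuplet (5 notes) (five quintuplet eighths span one half) = 16.
Adding: 3 + 48 + 48 + 8 + 2 + 6 + 32 + 16 = 163.
163 ÷ 24 = 6 complete bars with 19 left over.

6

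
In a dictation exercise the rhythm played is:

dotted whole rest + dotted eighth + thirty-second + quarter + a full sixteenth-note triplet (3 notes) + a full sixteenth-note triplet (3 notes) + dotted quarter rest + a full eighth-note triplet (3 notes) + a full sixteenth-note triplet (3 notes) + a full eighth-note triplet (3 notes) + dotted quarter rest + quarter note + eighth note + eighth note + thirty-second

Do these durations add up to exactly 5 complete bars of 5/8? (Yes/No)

One bar of 5/8 = 20 thirty-second notes, so 5 bars = 100.
Working in thirty-second notes: dotted whole rest = 48; dotted eighth = 6; thirty-second = 1; quarter = 8; a full sixteenth-note triplet (3 notes) (three triplet sixteenths span one eighth) = 4; a full sixteenth-note triplet (3 notes) (three triplet sixteenths span one eighth) = 4; dotted quarter rest = 12; a full eighth-note triplet (3 notes) (three triplet eighths span one quarter) = 8; a full sixteenth-note triplet (3 notes) (three triplet sixteenths span one eighth) = 4; a full eighth-note triplet (3 notes) (three triplet eighths span one quarter) = 8; dotted quarter rest = 12; quarter note = 8; eighth note = 4; eighth note = 4; thirty-second = 1.
Altogether 48 + 6 + 1 + 8 + 4 + 4 + 12 + 8 + 4 + 8 + 12 + 8 + 4 + 4 + 1 = 132.
132 exceeds 100, so the answer is No.

No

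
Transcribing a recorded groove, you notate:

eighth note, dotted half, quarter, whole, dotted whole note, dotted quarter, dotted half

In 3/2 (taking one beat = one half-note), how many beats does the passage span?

9.5

One half-note beat = 4 eighth notes.
Working in eighth notes: eighth note = 1; dotted half = 6; quarter = 2; whole = 8; dotted whole note = 12; dotted quarter = 3; dotted half = 6.
Total: 1 + 6 + 2 + 8 + 12 + 3 + 6 = 38.
38 ÷ 4 = 9.5 beats.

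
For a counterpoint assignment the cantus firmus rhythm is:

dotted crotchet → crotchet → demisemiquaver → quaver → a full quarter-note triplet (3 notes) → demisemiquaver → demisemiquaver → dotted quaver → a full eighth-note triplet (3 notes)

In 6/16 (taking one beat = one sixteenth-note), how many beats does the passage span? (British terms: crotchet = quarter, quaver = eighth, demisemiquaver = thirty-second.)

28.5

One sixteenth-note beat = 2 thirty-second notes.
Convert each value to thirty-second notes: dotted crotchet = 12; crotchet = 8; demisemiquaver = 1; quaver = 4; a full quarter-note triplet (3 notes) (three triplet quarters span one half) = 16; demisemiquaver = 1; demisemiquaver = 1; dotted quaver = 6; a full eighth-note triplet (3 notes) (three triplet eighths span one quarter) = 8.
Altogether 12 + 8 + 1 + 4 + 16 + 1 + 1 + 6 + 8 = 57.
57 ÷ 2 = 28.5 beats.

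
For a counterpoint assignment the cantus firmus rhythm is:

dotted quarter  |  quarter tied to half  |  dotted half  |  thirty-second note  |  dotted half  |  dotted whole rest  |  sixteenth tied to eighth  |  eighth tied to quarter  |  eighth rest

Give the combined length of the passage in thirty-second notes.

155

Express everything in thirty-second notes: dotted quarter = 12; quarter tied to half (quarter + half) = 24; dotted half = 24; thirty-second note = 1; dotted half = 24; dotted whole rest = 48; sixteenth tied to eighth (sixteenth + eighth) = 6; eighth tied to quarter (eighth + quarter) = 12; eighth rest = 4.
Altogether 12 + 24 + 24 + 1 + 24 + 48 + 6 + 12 + 4 = 155 thirty-second notes.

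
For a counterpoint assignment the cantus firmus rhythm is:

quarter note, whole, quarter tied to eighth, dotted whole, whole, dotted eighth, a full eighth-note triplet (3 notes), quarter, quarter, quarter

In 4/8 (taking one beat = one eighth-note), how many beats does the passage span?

42.5

One eighth-note beat = 2 sixteenth notes.
Express everything in sixteenth notes: quarter note = 4; whole = 16; quarter tied to eighth (quarter + eighth) = 6; dotted whole = 24; whole = 16; dotted eighth = 3; a full eighth-note triplet (3 notes) (three triplet eighths span one quarter) = 4; quarter = 4; quarter = 4; quarter = 4.
Adding: 4 + 16 + 6 + 24 + 16 + 3 + 4 + 4 + 4 + 4 = 85.
85 ÷ 2 = 42.5 beats.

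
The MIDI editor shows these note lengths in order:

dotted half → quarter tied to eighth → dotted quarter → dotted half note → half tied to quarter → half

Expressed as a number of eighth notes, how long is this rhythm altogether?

Working in eighth notes: dotted half = 6; quarter tied to eighth (quarter + eighth) = 3; dotted quarter = 3; dotted half note = 6; half tied to quarter (half + quarter) = 6; half = 4.
Total: 6 + 3 + 3 + 6 + 6 + 4 = 28 eighth notes.

28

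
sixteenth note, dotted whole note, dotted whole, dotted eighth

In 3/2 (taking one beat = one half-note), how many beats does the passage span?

6.5

One half-note beat = 8 sixteenth notes.
In sixteenth notes: sixteenth note = 1; dotted whole note = 24; dotted whole = 24; dotted eighth = 3.
Sum: 1 + 24 + 24 + 3 = 52.
52 ÷ 8 = 6.5 beats.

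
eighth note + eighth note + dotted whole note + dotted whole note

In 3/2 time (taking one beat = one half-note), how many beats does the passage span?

6.5

One half-note beat = 4 eighth notes.
In eighth notes: eighth note = 1; eighth note = 1; dotted whole note = 12; dotted whole note = 12.
Altogether 1 + 1 + 12 + 12 = 26.
26 ÷ 4 = 6.5 beats.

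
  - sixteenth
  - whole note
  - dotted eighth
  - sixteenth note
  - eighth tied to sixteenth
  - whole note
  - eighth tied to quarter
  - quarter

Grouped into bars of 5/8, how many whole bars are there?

5

One bar of 5/8 = 10 sixteenth notes.
Express everything in sixteenth notes: sixteenth = 1; whole note = 16; dotted eighth = 3; sixteenth note = 1; eighth tied to sixteenth (eighth + sixteenth) = 3; whole note = 16; eighth tied to quarter (eighth + quarter) = 6; quarter = 4.
Altogether 1 + 16 + 3 + 1 + 3 + 16 + 6 + 4 = 50.
50 ÷ 10 = 5 complete bars with 0 left over.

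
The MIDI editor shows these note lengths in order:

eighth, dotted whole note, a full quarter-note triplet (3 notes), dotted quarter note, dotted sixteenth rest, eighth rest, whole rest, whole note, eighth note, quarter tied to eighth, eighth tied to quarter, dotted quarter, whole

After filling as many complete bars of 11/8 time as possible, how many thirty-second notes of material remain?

3

One bar of 11/8 = 44 thirty-second notes.
Convert each value to thirty-second notes: eighth = 4; dotted whole note = 48; a full quarter-note triplet (3 notes) (three triplet quarters span one half) = 16; dotted quarter note = 12; dotted sixteenth rest = 3; eighth rest = 4; whole rest = 32; whole note = 32; eighth note = 4; quarter tied to eighth (quarter + eighth) = 12; eighth tied to quarter (eighth + quarter) = 12; dotted quarter = 12; whole = 32.
Total: 4 + 48 + 16 + 12 + 3 + 4 + 32 + 32 + 4 + 12 + 12 + 12 + 32 = 223.
223 ÷ 44 = 5 complete bars with 3 thirty-second notes remaining.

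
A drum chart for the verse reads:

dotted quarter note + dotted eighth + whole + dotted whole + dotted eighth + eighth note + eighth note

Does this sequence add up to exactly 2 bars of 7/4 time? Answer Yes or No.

Yes

One bar of 7/4 = 28 sixteenth notes, so 2 bars = 56.
Working in sixteenth notes: dotted quarter note = 6; dotted eighth = 3; whole = 16; dotted whole = 24; dotted eighth = 3; eighth note = 2; eighth note = 2.
Total: 6 + 3 + 16 + 24 + 3 + 2 + 2 = 56.
56 equals 56, so the answer is Yes.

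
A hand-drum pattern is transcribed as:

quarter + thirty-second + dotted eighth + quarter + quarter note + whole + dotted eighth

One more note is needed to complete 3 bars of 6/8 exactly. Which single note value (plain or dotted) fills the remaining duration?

dotted sixteenth note

3 bars of 6/8 = 72 thirty-second notes.
Express everything in thirty-second notes: quarter = 8; thirty-second = 1; dotted eighth = 6; quarter = 8; quarter note = 8; whole = 32; dotted eighth = 6.
Altogether 8 + 1 + 6 + 8 + 8 + 32 + 6 = 69.
Remaining: 72 − 69 = 3 thirty-second notes, which is a dotted sixteenth note.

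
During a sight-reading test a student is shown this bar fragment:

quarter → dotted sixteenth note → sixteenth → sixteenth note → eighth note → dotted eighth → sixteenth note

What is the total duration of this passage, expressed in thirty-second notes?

Convert each value to thirty-second notes: quarter = 8; dotted sixteenth note = 3; sixteenth = 2; sixteenth note = 2; eighth note = 4; dotted eighth = 6; sixteenth note = 2.
Sum: 8 + 3 + 2 + 2 + 4 + 6 + 2 = 27 thirty-second notes.

27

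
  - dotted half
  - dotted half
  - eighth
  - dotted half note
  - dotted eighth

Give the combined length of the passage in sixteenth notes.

Convert each value to sixteenth notes: dotted half = 12; dotted half = 12; eighth = 2; dotted half note = 12; dotted eighth = 3.
Altogether 12 + 12 + 2 + 12 + 3 = 41 sixteenth notes.

41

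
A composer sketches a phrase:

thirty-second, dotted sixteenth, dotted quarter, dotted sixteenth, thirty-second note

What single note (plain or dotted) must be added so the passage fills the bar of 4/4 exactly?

dotted quarter note

The bar of 4/4 = 32 thirty-second notes.
Convert each value to thirty-second notes: thirty-second = 1; dotted sixteenth = 3; dotted quarter = 12; dotted sixteenth = 3; thirty-second note = 1.
Total: 1 + 3 + 12 + 3 + 1 = 20.
Remaining: 32 − 20 = 12 thirty-second notes, which is a dotted quarter note.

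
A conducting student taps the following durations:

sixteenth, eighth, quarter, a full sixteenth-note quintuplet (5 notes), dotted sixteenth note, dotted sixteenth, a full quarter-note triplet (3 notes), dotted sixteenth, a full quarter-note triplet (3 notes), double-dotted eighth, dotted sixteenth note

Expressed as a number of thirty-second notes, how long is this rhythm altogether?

Express everything in thirty-second notes: sixteenth = 2; eighth = 4; quarter = 8; a full sixteenth-note quintuplet (5 notes) (five quintuplet sixteenths span one quarter) = 8; dotted sixteenth note = 3; dotted sixteenth = 3; a full quarter-note triplet (3 notes) (three triplet quarters span one half) = 16; dotted sixteenth = 3; a full quarter-note triplet (3 notes) (three triplet quarters span one half) = 16; double-dotted eighth = 7; dotted sixteenth note = 3.
Altogether 2 + 4 + 8 + 8 + 3 + 3 + 16 + 3 + 16 + 7 + 3 = 73 thirty-second notes.

73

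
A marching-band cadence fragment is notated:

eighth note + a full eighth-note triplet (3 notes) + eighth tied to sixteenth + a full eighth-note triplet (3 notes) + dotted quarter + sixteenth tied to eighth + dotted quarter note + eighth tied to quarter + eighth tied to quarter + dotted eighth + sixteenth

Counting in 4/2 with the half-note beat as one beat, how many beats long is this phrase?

One half-note beat = 8 sixteenth notes.
In sixteenth notes: eighth note = 2; a full eighth-note triplet (3 notes) (three triplet eighths span one quarter) = 4; eighth tied to sixteenth (eighth + sixteenth) = 3; a full eighth-note triplet (3 notes) (three triplet eighths span one quarter) = 4; dotted quarter = 6; sixteenth tied to eighth (sixteenth + eighth) = 3; dotted quarter note = 6; eighth tied to quarter (eighth + quarter) = 6; eighth tied to quarter (eighth + quarter) = 6; dotted eighth = 3; sixteenth = 1.
Sum: 2 + 4 + 3 + 4 + 6 + 3 + 6 + 6 + 6 + 3 + 1 = 44.
44 ÷ 8 = 5.5 beats.

5.5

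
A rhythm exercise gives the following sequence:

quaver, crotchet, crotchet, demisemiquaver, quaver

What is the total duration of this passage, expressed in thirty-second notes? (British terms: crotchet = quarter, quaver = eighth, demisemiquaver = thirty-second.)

25

Express everything in thirty-second notes: quaver = 4; crotchet = 8; crotchet = 8; demisemiquaver = 1; quaver = 4.
Total: 4 + 8 + 8 + 1 + 4 = 25 thirty-second notes.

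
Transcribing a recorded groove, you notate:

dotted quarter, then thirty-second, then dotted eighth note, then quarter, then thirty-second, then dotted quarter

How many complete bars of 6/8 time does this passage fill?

One bar of 6/8 = 24 thirty-second notes.
In thirty-second notes: dotted quarter = 12; thirty-second = 1; dotted eighth note = 6; quarter = 8; thirty-second = 1; dotted quarter = 12.
Sum: 12 + 1 + 6 + 8 + 1 + 12 = 40.
40 ÷ 24 = 1 complete bar with 16 left over.

1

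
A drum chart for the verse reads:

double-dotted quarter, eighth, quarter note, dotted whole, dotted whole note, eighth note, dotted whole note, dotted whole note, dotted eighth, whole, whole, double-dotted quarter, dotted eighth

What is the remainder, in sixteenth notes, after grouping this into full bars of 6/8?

0

One bar of 6/8 = 12 sixteenth notes.
Working in sixteenth notes: double-dotted quarter = 7; eighth = 2; quarter note = 4; dotted whole = 24; dotted whole note = 24; eighth note = 2; dotted whole note = 24; dotted whole note = 24; dotted eighth = 3; whole = 16; whole = 16; double-dotted quarter = 7; dotted eighth = 3.
Altogether 7 + 2 + 4 + 24 + 24 + 2 + 24 + 24 + 3 + 16 + 16 + 7 + 3 = 156.
156 ÷ 12 = 13 complete bars with 0 sixteenth notes remaining.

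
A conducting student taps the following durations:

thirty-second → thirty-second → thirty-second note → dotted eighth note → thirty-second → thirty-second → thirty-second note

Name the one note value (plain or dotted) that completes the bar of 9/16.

dotted eighth note

The bar of 9/16 = 18 thirty-second notes.
Convert each value to thirty-second notes: thirty-second = 1; thirty-second = 1; thirty-second note = 1; dotted eighth note = 6; thirty-second = 1; thirty-second = 1; thirty-second note = 1.
Total: 1 + 1 + 1 + 6 + 1 + 1 + 1 = 12.
Remaining: 18 − 12 = 6 thirty-second notes, which is a dotted eighth note.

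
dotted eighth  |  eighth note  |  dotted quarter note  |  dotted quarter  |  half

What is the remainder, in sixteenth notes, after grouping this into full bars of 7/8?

11

One bar of 7/8 = 14 sixteenth notes.
Each duration in sixteenth notes: dotted eighth = 3; eighth note = 2; dotted quarter note = 6; dotted quarter = 6; half = 8.
Sum: 3 + 2 + 6 + 6 + 8 = 25.
25 ÷ 14 = 1 complete bar with 11 sixteenth notes remaining.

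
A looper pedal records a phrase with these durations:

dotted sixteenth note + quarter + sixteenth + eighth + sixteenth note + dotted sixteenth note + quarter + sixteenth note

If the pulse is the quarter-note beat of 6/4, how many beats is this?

4

One quarter-note beat = 8 thirty-second notes.
Express everything in thirty-second notes: dotted sixteenth note = 3; quarter = 8; sixteenth = 2; eighth = 4; sixteenth note = 2; dotted sixteenth note = 3; quarter = 8; sixteenth note = 2.
Altogether 3 + 8 + 2 + 4 + 2 + 3 + 8 + 2 = 32.
32 ÷ 8 = 4 beats.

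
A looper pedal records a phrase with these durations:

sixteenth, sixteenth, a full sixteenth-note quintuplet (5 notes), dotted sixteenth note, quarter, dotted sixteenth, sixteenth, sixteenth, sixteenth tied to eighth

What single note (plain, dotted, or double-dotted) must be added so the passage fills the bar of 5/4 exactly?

The bar of 5/4 = 40 thirty-second notes.
Express everything in thirty-second notes: sixteenth = 2; sixteenth = 2; a full sixteenth-note quintuplet (5 notes) (five quintuplet sixteenths span one quarter) = 8; dotted sixteenth note = 3; quarter = 8; dotted sixteenth = 3; sixteenth = 2; sixteenth = 2; sixteenth tied to eighth (sixteenth + eighth) = 6.
Adding: 2 + 2 + 8 + 3 + 8 + 3 + 2 + 2 + 6 = 36.
Remaining: 40 − 36 = 4 thirty-second notes, which is a eighth note.

eighth note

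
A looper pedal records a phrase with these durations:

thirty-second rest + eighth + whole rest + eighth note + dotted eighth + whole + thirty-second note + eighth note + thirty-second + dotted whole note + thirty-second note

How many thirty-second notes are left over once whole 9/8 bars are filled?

One bar of 9/8 = 36 thirty-second notes.
Convert each value to thirty-second notes: thirty-second rest = 1; eighth = 4; whole rest = 32; eighth note = 4; dotted eighth = 6; whole = 32; thirty-second note = 1; eighth note = 4; thirty-second = 1; dotted whole note = 48; thirty-second note = 1.
Adding: 1 + 4 + 32 + 4 + 6 + 32 + 1 + 4 + 1 + 48 + 1 = 134.
134 ÷ 36 = 3 complete bars with 26 thirty-second notes remaining.

26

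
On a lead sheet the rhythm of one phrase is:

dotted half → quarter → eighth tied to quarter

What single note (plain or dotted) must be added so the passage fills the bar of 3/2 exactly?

The bar of 3/2 = 12 eighth notes.
Working in eighth notes: dotted half = 6; quarter = 2; eighth tied to quarter (eighth + quarter) = 3.
Altogether 6 + 2 + 3 = 11.
Remaining: 12 − 11 = 1 eighth note, which is a eighth note.

eighth note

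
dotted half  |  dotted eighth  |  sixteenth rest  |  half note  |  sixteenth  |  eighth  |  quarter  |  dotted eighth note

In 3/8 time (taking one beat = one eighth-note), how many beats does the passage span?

17

One eighth-note beat = 2 sixteenth notes.
Convert each value to sixteenth notes: dotted half = 12; dotted eighth = 3; sixteenth rest = 1; half note = 8; sixteenth = 1; eighth = 2; quarter = 4; dotted eighth note = 3.
Altogether 12 + 3 + 1 + 8 + 1 + 2 + 4 + 3 = 34.
34 ÷ 2 = 17 beats.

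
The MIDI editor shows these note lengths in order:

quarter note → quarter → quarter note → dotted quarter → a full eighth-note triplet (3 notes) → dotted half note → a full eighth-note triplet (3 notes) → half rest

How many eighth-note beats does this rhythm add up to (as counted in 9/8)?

23

One eighth-note beat = 2 sixteenth notes.
Each duration in sixteenth notes: quarter note = 4; quarter = 4; quarter note = 4; dotted quarter = 6; a full eighth-note triplet (3 notes) (three triplet eighths span one quarter) = 4; dotted half note = 12; a full eighth-note triplet (3 notes) (three triplet eighths span one quarter) = 4; half rest = 8.
Altogether 4 + 4 + 4 + 6 + 4 + 12 + 4 + 8 = 46.
46 ÷ 2 = 23 beats.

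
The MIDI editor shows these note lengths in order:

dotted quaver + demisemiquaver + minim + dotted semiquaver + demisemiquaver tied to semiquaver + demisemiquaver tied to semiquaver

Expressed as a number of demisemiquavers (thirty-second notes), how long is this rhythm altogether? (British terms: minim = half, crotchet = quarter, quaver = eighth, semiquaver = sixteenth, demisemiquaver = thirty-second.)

Working in thirty-second notes: dotted quaver = 6; demisemiquaver = 1; minim = 16; dotted semiquaver = 3; demisemiquaver tied to semiquaver (demisemiquaver + semiquaver) = 3; demisemiquaver tied to semiquaver (demisemiquaver + semiquaver) = 3.
Adding: 6 + 1 + 16 + 3 + 3 + 3 = 32 thirty-second notes.

32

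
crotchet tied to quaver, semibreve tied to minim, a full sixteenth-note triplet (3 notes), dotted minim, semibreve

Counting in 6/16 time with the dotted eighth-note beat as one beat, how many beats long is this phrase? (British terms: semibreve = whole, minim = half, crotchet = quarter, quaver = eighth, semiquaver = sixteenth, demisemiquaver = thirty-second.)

20

One dotted eighth-note beat = 3 sixteenth notes.
Convert each value to sixteenth notes: crotchet tied to quaver (crotchet + quaver) = 6; semibreve tied to minim (semibreve + minim) = 24; a full sixteenth-note triplet (3 notes) (three triplet sixteenths span one eighth) = 2; dotted minim = 12; semibreve = 16.
Total: 6 + 24 + 2 + 12 + 16 = 60.
60 ÷ 3 = 20 beats.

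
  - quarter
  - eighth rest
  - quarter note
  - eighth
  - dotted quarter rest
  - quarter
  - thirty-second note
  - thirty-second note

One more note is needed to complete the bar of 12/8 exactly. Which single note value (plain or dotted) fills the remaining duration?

sixteenth note

The bar of 12/8 = 48 thirty-second notes.
Convert each value to thirty-second notes: quarter = 8; eighth rest = 4; quarter note = 8; eighth = 4; dotted quarter rest = 12; quarter = 8; thirty-second note = 1; thirty-second note = 1.
Adding: 8 + 4 + 8 + 4 + 12 + 8 + 1 + 1 = 46.
Remaining: 48 − 46 = 2 thirty-second notes, which is a sixteenth note.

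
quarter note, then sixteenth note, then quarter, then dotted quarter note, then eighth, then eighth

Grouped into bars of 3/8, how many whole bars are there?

One bar of 3/8 = 6 sixteenth notes.
Working in sixteenth notes: quarter note = 4; sixteenth note = 1; quarter = 4; dotted quarter note = 6; eighth = 2; eighth = 2.
Total: 4 + 1 + 4 + 6 + 2 + 2 = 19.
19 ÷ 6 = 3 complete bars with 1 left over.

3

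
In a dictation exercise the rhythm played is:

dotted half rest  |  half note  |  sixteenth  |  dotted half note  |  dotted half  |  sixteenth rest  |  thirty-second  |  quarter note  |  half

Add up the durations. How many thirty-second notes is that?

Working in thirty-second notes: dotted half rest = 24; half note = 16; sixteenth = 2; dotted half note = 24; dotted half = 24; sixteenth rest = 2; thirty-second = 1; quarter note = 8; half = 16.
Adding: 24 + 16 + 2 + 24 + 24 + 2 + 1 + 8 + 16 = 117 thirty-second notes.

117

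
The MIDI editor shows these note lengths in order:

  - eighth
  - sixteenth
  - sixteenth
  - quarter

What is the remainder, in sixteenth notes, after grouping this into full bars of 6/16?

2

One bar of 6/16 = 6 sixteenth notes.
Each duration in sixteenth notes: eighth = 2; sixteenth = 1; sixteenth = 1; quarter = 4.
Sum: 2 + 1 + 1 + 4 = 8.
8 ÷ 6 = 1 complete bar with 2 sixteenth notes remaining.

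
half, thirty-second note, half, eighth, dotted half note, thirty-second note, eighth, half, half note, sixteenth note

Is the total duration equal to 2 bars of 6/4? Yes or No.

One bar of 6/4 = 48 thirty-second notes, so 2 bars = 96.
Express everything in thirty-second notes: half = 16; thirty-second note = 1; half = 16; eighth = 4; dotted half note = 24; thirty-second note = 1; eighth = 4; half = 16; half note = 16; sixteenth note = 2.
Sum: 16 + 1 + 16 + 4 + 24 + 1 + 4 + 16 + 16 + 2 = 100.
100 exceeds 96, so the answer is No.

No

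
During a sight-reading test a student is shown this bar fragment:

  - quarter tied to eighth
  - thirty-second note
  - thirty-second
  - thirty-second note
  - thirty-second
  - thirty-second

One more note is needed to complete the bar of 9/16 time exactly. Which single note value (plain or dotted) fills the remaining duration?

The bar of 9/16 = 18 thirty-second notes.
Working in thirty-second notes: quarter tied to eighth (quarter + eighth) = 12; thirty-second note = 1; thirty-second = 1; thirty-second note = 1; thirty-second = 1; thirty-second = 1.
Adding: 12 + 1 + 1 + 1 + 1 + 1 = 17.
Remaining: 18 − 17 = 1 thirty-second note, which is a thirty-second note.

thirty-second note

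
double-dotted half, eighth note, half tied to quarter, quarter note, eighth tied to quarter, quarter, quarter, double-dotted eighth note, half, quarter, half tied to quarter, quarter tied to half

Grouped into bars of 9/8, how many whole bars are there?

One bar of 9/8 = 36 thirty-second notes.
Convert each value to thirty-second notes: double-dotted half = 28; eighth note = 4; half tied to quarter (half + quarter) = 24; quarter note = 8; eighth tied to quarter (eighth + quarter) = 12; quarter = 8; quarter = 8; double-dotted eighth note = 7; half = 16; quarter = 8; half tied to quarter (half + quarter) = 24; quarter tied to half (quarter + half) = 24.
Total: 28 + 4 + 24 + 8 + 12 + 8 + 8 + 7 + 16 + 8 + 24 + 24 = 171.
171 ÷ 36 = 4 complete bars with 27 left over.

4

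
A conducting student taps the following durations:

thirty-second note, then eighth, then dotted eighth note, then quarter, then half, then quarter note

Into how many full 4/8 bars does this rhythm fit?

One bar of 4/8 = 16 thirty-second notes.
Express everything in thirty-second notes: thirty-second note = 1; eighth = 4; dotted eighth note = 6; quarter = 8; half = 16; quarter note = 8.
Altogether 1 + 4 + 6 + 8 + 16 + 8 = 43.
43 ÷ 16 = 2 complete bars with 11 left over.

2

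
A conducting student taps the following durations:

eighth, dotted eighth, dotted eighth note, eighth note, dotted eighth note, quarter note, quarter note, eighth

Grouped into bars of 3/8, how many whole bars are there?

One bar of 3/8 = 6 sixteenth notes.
Each duration in sixteenth notes: eighth = 2; dotted eighth = 3; dotted eighth note = 3; eighth note = 2; dotted eighth note = 3; quarter note = 4; quarter note = 4; eighth = 2.
Altogether 2 + 3 + 3 + 2 + 3 + 4 + 4 + 2 = 23.
23 ÷ 6 = 3 complete bars with 5 left over.

3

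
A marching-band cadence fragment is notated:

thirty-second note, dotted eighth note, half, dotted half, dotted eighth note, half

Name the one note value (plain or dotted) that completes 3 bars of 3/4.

dotted sixteenth note

3 bars of 3/4 = 72 thirty-second notes.
Express everything in thirty-second notes: thirty-second note = 1; dotted eighth note = 6; half = 16; dotted half = 24; dotted eighth note = 6; half = 16.
Adding: 1 + 6 + 16 + 24 + 6 + 16 = 69.
Remaining: 72 − 69 = 3 thirty-second notes, which is a dotted sixteenth note.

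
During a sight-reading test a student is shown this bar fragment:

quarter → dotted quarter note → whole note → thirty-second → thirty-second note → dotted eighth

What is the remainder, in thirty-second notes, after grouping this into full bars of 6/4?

12

One bar of 6/4 = 48 thirty-second notes.
Working in thirty-second notes: quarter = 8; dotted quarter note = 12; whole note = 32; thirty-second = 1; thirty-second note = 1; dotted eighth = 6.
Total: 8 + 12 + 32 + 1 + 1 + 6 = 60.
60 ÷ 48 = 1 complete bar with 12 thirty-second notes remaining.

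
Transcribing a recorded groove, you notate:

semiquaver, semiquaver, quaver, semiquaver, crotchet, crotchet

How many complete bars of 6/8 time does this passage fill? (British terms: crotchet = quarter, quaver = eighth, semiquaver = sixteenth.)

One bar of 6/8 = 12 sixteenth notes.
Each duration in sixteenth notes: semiquaver = 1; semiquaver = 1; quaver = 2; semiquaver = 1; crotchet = 4; crotchet = 4.
Adding: 1 + 1 + 2 + 1 + 4 + 4 = 13.
13 ÷ 12 = 1 complete bar with 1 left over.

1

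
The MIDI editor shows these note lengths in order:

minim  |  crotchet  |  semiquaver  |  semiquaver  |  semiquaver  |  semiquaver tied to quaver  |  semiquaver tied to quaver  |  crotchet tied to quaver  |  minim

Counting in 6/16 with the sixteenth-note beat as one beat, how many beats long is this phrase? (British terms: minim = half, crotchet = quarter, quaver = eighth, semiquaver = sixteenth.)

One sixteenth-note beat = 2 thirty-second notes.
Express everything in thirty-second notes: minim = 16; crotchet = 8; semiquaver = 2; semiquaver = 2; semiquaver = 2; semiquaver tied to quaver (semiquaver + quaver) = 6; semiquaver tied to quaver (semiquaver + quaver) = 6; crotchet tied to quaver (crotchet + quaver) = 12; minim = 16.
Total: 16 + 8 + 2 + 2 + 2 + 6 + 6 + 12 + 16 = 70.
70 ÷ 2 = 35 beats.

35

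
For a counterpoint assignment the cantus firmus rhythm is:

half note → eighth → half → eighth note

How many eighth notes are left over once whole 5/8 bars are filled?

One bar of 5/8 = 5 eighth notes.
Express everything in eighth notes: half note = 4; eighth = 1; half = 4; eighth note = 1.
Sum: 4 + 1 + 4 + 1 = 10.
10 ÷ 5 = 2 complete bars with 0 eighth notes remaining.

0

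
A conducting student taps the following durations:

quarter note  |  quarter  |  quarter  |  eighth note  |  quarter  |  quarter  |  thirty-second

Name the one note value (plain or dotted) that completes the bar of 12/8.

The bar of 12/8 = 48 thirty-second notes.
In thirty-second notes: quarter note = 8; quarter = 8; quarter = 8; eighth note = 4; quarter = 8; quarter = 8; thirty-second = 1.
Sum: 8 + 8 + 8 + 4 + 8 + 8 + 1 = 45.
Remaining: 48 − 45 = 3 thirty-second notes, which is a dotted sixteenth note.

dotted sixteenth note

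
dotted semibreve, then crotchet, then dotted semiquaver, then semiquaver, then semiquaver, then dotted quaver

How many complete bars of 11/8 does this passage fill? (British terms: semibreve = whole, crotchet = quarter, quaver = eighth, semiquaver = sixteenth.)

One bar of 11/8 = 44 thirty-second notes.
Convert each value to thirty-second notes: dotted semibreve = 48; crotchet = 8; dotted semiquaver = 3; semiquaver = 2; semiquaver = 2; dotted quaver = 6.
Altogether 48 + 8 + 3 + 2 + 2 + 6 = 69.
69 ÷ 44 = 1 complete bar with 25 left over.

1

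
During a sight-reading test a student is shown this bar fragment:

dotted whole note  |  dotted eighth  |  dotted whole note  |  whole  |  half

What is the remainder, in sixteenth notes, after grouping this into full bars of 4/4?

One bar of 4/4 = 16 sixteenth notes.
Working in sixteenth notes: dotted whole note = 24; dotted eighth = 3; dotted whole note = 24; whole = 16; half = 8.
Adding: 24 + 3 + 24 + 16 + 8 = 75.
75 ÷ 16 = 4 complete bars with 11 sixteenth notes remaining.

11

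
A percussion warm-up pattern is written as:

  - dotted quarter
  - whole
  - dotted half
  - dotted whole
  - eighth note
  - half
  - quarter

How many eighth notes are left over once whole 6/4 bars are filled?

0

One bar of 6/4 = 12 eighth notes.
Convert each value to eighth notes: dotted quarter = 3; whole = 8; dotted half = 6; dotted whole = 12; eighth note = 1; half = 4; quarter = 2.
Adding: 3 + 8 + 6 + 12 + 1 + 4 + 2 = 36.
36 ÷ 12 = 3 complete bars with 0 eighth notes remaining.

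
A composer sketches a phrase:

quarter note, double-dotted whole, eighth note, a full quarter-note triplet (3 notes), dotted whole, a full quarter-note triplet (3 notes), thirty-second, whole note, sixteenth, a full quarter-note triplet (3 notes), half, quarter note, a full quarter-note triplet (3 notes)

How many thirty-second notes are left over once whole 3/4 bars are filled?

One bar of 3/4 = 24 thirty-second notes.
Convert each value to thirty-second notes: quarter note = 8; double-dotted whole = 56; eighth note = 4; a full quarter-note triplet (3 notes) (three triplet quarters span one half) = 16; dotted whole = 48; a full quarter-note triplet (3 notes) (three triplet quarters span one half) = 16; thirty-second = 1; whole note = 32; sixteenth = 2; a full quarter-note triplet (3 notes) (three triplet quarters span one half) = 16; half = 16; quarter note = 8; a full quarter-note triplet (3 notes) (three triplet quarters span one half) = 16.
Altogether 8 + 56 + 4 + 16 + 48 + 16 + 1 + 32 + 2 + 16 + 16 + 8 + 16 = 239.
239 ÷ 24 = 9 complete bars with 23 thirty-second notes remaining.

23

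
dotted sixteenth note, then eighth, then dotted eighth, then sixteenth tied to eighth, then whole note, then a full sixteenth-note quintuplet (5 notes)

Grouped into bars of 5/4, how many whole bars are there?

One bar of 5/4 = 40 thirty-second notes.
Express everything in thirty-second notes: dotted sixteenth note = 3; eighth = 4; dotted eighth = 6; sixteenth tied to eighth (sixteenth + eighth) = 6; whole note = 32; a full sixteenth-note quintuplet (5 notes) (five quintuplet sixteenths span one quarter) = 8.
Adding: 3 + 4 + 6 + 6 + 32 + 8 = 59.
59 ÷ 40 = 1 complete bar with 19 left over.

1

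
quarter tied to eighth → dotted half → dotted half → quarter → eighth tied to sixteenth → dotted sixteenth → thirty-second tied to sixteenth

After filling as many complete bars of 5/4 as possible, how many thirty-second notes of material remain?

0

One bar of 5/4 = 40 thirty-second notes.
Each duration in thirty-second notes: quarter tied to eighth (quarter + eighth) = 12; dotted half = 24; dotted half = 24; quarter = 8; eighth tied to sixteenth (eighth + sixteenth) = 6; dotted sixteenth = 3; thirty-second tied to sixteenth (thirty-second + sixteenth) = 3.
Adding: 12 + 24 + 24 + 8 + 6 + 3 + 3 = 80.
80 ÷ 40 = 2 complete bars with 0 thirty-second notes remaining.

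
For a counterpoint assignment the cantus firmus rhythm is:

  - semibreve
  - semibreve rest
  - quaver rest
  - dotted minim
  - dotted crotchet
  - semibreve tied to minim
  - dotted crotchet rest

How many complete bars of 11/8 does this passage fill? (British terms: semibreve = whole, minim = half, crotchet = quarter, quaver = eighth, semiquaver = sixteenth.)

3

One bar of 11/8 = 11 eighth notes.
In eighth notes: semibreve = 8; semibreve rest = 8; quaver rest = 1; dotted minim = 6; dotted crotchet = 3; semibreve tied to minim (semibreve + minim) = 12; dotted crotchet rest = 3.
Adding: 8 + 8 + 1 + 6 + 3 + 12 + 3 = 41.
41 ÷ 11 = 3 complete bars with 8 left over.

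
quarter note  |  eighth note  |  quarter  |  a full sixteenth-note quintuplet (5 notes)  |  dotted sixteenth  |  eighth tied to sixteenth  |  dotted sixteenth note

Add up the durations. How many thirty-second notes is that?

40

Working in thirty-second notes: quarter note = 8; eighth note = 4; quarter = 8; a full sixteenth-note quintuplet (5 notes) (five quintuplet sixteenths span one quarter) = 8; dotted sixteenth = 3; eighth tied to sixteenth (eighth + sixteenth) = 6; dotted sixteenth note = 3.
Adding: 8 + 4 + 8 + 8 + 3 + 6 + 3 = 40 thirty-second notes.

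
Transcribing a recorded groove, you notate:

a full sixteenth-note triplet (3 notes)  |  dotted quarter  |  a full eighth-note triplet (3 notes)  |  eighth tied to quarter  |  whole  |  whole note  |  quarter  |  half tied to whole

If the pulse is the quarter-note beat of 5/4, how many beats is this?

One quarter-note beat = 2 eighth notes.
In eighth notes: a full sixteenth-note triplet (3 notes) (three triplet sixteenths span one eighth) = 1; dotted quarter = 3; a full eighth-note triplet (3 notes) (three triplet eighths span one quarter) = 2; eighth tied to quarter (eighth + quarter) = 3; whole = 8; whole note = 8; quarter = 2; half tied to whole (half + whole) = 12.
Adding: 1 + 3 + 2 + 3 + 8 + 8 + 2 + 12 = 39.
39 ÷ 2 = 19.5 beats.

19.5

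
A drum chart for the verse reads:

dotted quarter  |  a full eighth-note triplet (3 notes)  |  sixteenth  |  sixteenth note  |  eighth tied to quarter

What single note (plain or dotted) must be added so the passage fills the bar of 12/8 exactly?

The bar of 12/8 = 24 sixteenth notes.
Express everything in sixteenth notes: dotted quarter = 6; a full eighth-note triplet (3 notes) (three triplet eighths span one quarter) = 4; sixteenth = 1; sixteenth note = 1; eighth tied to quarter (eighth + quarter) = 6.
Sum: 6 + 4 + 1 + 1 + 6 = 18.
Remaining: 24 − 18 = 6 sixteenth notes, which is a dotted quarter note.

dotted quarter note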